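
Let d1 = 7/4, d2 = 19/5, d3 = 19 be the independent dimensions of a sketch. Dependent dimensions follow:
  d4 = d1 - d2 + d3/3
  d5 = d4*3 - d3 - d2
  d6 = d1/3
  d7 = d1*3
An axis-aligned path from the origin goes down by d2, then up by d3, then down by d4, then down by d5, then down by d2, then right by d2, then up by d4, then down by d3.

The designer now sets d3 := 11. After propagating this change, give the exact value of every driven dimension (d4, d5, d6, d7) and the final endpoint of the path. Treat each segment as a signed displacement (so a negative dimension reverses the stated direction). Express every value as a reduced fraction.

d4 = 97/60
d5 = -199/20
d6 = 7/12
d7 = 21/4
endpoint = (19/5, 47/20)

Apply edit: d3 := 11
  d4 = d1 - d2 + d3/3 = 97/60
  d5 = d4*3 - d3 - d2 = -199/20
  d6 = d1/3 = 7/12
  d7 = d1*3 = 21/4
Walk from origin (0, 0):
  seg 1: down by d2 = 19/5 → (0, -19/5)
  seg 2: up by d3 = 11 → (0, 36/5)
  seg 3: down by d4 = 97/60 → (0, 67/12)
  seg 4: down by d5 = -199/20 → (0, 233/15)
  seg 5: down by d2 = 19/5 → (0, 176/15)
  seg 6: right by d2 = 19/5 → (19/5, 176/15)
  seg 7: up by d4 = 97/60 → (19/5, 267/20)
  seg 8: down by d3 = 11 → (19/5, 47/20)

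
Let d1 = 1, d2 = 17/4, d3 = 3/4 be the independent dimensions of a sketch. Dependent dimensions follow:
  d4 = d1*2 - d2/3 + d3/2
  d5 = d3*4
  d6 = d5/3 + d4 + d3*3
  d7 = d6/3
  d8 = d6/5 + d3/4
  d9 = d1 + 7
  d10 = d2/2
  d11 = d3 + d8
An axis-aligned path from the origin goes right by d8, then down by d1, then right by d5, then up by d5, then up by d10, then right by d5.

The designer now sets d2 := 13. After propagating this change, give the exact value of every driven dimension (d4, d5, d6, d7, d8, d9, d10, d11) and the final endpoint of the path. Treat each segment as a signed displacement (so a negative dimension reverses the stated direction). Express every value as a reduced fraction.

d4 = -47/24
d5 = 3
d6 = 31/24
d7 = 31/72
d8 = 107/240
d9 = 8
d10 = 13/2
d11 = 287/240
endpoint = (1547/240, 17/2)

Apply edit: d2 := 13
  d4 = d1*2 - d2/3 + d3/2 = -47/24
  d5 = d3*4 = 3
  d6 = d5/3 + d4 + d3*3 = 31/24
  d7 = d6/3 = 31/72
  d8 = d6/5 + d3/4 = 107/240
  d9 = d1 + 7 = 8
  d10 = d2/2 = 13/2
  d11 = d3 + d8 = 287/240
Walk from origin (0, 0):
  seg 1: right by d8 = 107/240 → (107/240, 0)
  seg 2: down by d1 = 1 → (107/240, -1)
  seg 3: right by d5 = 3 → (827/240, -1)
  seg 4: up by d5 = 3 → (827/240, 2)
  seg 5: up by d10 = 13/2 → (827/240, 17/2)
  seg 6: right by d5 = 3 → (1547/240, 17/2)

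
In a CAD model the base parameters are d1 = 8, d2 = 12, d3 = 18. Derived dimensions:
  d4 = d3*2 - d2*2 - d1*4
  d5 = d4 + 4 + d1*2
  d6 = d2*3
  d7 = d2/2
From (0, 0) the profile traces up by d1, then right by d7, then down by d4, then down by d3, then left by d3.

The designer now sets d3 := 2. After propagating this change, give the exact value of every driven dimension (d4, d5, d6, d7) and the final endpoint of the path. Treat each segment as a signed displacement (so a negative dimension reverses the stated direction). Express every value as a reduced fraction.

Apply edit: d3 := 2
  d4 = d3*2 - d2*2 - d1*4 = -52
  d5 = d4 + 4 + d1*2 = -32
  d6 = d2*3 = 36
  d7 = d2/2 = 6
Walk from origin (0, 0):
  seg 1: up by d1 = 8 → (0, 8)
  seg 2: right by d7 = 6 → (6, 8)
  seg 3: down by d4 = -52 → (6, 60)
  seg 4: down by d3 = 2 → (6, 58)
  seg 5: left by d3 = 2 → (4, 58)

d4 = -52
d5 = -32
d6 = 36
d7 = 6
endpoint = (4, 58)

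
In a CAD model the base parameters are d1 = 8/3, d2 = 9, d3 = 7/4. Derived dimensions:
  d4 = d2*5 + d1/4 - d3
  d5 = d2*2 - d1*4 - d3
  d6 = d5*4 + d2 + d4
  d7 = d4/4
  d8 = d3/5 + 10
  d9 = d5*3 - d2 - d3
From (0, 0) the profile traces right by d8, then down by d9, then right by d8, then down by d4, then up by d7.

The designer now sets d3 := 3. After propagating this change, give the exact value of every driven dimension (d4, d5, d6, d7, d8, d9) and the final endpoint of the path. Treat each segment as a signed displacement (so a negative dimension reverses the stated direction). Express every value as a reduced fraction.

d4 = 128/3
d5 = 13/3
d6 = 69
d7 = 32/3
d8 = 53/5
d9 = 1
endpoint = (106/5, -33)

Apply edit: d3 := 3
  d4 = d2*5 + d1/4 - d3 = 128/3
  d5 = d2*2 - d1*4 - d3 = 13/3
  d6 = d5*4 + d2 + d4 = 69
  d7 = d4/4 = 32/3
  d8 = d3/5 + 10 = 53/5
  d9 = d5*3 - d2 - d3 = 1
Walk from origin (0, 0):
  seg 1: right by d8 = 53/5 → (53/5, 0)
  seg 2: down by d9 = 1 → (53/5, -1)
  seg 3: right by d8 = 53/5 → (106/5, -1)
  seg 4: down by d4 = 128/3 → (106/5, -131/3)
  seg 5: up by d7 = 32/3 → (106/5, -33)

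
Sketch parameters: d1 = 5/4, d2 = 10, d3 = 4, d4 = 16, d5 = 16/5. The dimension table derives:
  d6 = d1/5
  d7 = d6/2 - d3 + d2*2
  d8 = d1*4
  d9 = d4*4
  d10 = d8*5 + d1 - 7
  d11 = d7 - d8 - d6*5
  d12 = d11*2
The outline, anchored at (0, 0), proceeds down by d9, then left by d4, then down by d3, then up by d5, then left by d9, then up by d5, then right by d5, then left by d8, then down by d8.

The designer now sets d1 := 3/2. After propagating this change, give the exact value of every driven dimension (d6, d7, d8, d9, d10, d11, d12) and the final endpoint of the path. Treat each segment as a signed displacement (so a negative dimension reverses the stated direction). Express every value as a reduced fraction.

Apply edit: d1 := 3/2
  d6 = d1/5 = 3/10
  d7 = d6/2 - d3 + d2*2 = 323/20
  d8 = d1*4 = 6
  d9 = d4*4 = 64
  d10 = d8*5 + d1 - 7 = 49/2
  d11 = d7 - d8 - d6*5 = 173/20
  d12 = d11*2 = 173/10
Walk from origin (0, 0):
  seg 1: down by d9 = 64 → (0, -64)
  seg 2: left by d4 = 16 → (-16, -64)
  seg 3: down by d3 = 4 → (-16, -68)
  seg 4: up by d5 = 16/5 → (-16, -324/5)
  seg 5: left by d9 = 64 → (-80, -324/5)
  seg 6: up by d5 = 16/5 → (-80, -308/5)
  seg 7: right by d5 = 16/5 → (-384/5, -308/5)
  seg 8: left by d8 = 6 → (-414/5, -308/5)
  seg 9: down by d8 = 6 → (-414/5, -338/5)

d6 = 3/10
d7 = 323/20
d8 = 6
d9 = 64
d10 = 49/2
d11 = 173/20
d12 = 173/10
endpoint = (-414/5, -338/5)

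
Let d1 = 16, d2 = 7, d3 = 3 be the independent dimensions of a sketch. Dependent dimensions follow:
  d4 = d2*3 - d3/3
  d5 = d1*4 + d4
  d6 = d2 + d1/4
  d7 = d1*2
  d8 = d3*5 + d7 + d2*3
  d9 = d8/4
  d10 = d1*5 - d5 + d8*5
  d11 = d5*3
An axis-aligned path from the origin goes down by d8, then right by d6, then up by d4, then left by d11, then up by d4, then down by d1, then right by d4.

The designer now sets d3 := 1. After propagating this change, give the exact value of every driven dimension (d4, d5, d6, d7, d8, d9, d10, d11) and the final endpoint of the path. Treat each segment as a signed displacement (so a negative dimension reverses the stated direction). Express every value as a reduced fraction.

Apply edit: d3 := 1
  d4 = d2*3 - d3/3 = 62/3
  d5 = d1*4 + d4 = 254/3
  d6 = d2 + d1/4 = 11
  d7 = d1*2 = 32
  d8 = d3*5 + d7 + d2*3 = 58
  d9 = d8/4 = 29/2
  d10 = d1*5 - d5 + d8*5 = 856/3
  d11 = d5*3 = 254
Walk from origin (0, 0):
  seg 1: down by d8 = 58 → (0, -58)
  seg 2: right by d6 = 11 → (11, -58)
  seg 3: up by d4 = 62/3 → (11, -112/3)
  seg 4: left by d11 = 254 → (-243, -112/3)
  seg 5: up by d4 = 62/3 → (-243, -50/3)
  seg 6: down by d1 = 16 → (-243, -98/3)
  seg 7: right by d4 = 62/3 → (-667/3, -98/3)

d4 = 62/3
d5 = 254/3
d6 = 11
d7 = 32
d8 = 58
d9 = 29/2
d10 = 856/3
d11 = 254
endpoint = (-667/3, -98/3)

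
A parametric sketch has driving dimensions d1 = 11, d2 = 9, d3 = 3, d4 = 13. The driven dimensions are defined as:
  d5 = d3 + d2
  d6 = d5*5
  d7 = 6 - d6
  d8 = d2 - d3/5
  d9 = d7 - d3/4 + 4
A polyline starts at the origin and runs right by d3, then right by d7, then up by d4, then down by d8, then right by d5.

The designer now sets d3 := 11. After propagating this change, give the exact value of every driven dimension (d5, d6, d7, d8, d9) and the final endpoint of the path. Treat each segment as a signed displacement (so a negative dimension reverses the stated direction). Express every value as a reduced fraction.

d5 = 20
d6 = 100
d7 = -94
d8 = 34/5
d9 = -371/4
endpoint = (-63, 31/5)

Apply edit: d3 := 11
  d5 = d3 + d2 = 20
  d6 = d5*5 = 100
  d7 = 6 - d6 = -94
  d8 = d2 - d3/5 = 34/5
  d9 = d7 - d3/4 + 4 = -371/4
Walk from origin (0, 0):
  seg 1: right by d3 = 11 → (11, 0)
  seg 2: right by d7 = -94 → (-83, 0)
  seg 3: up by d4 = 13 → (-83, 13)
  seg 4: down by d8 = 34/5 → (-83, 31/5)
  seg 5: right by d5 = 20 → (-63, 31/5)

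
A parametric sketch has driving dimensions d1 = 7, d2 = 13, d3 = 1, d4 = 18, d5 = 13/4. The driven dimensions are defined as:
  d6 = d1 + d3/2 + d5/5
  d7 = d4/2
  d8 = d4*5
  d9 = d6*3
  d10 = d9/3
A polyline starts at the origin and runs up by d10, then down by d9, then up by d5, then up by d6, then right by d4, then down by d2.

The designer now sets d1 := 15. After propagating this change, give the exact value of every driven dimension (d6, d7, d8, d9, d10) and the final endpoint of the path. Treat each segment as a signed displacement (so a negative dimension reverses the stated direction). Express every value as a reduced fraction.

d6 = 323/20
d7 = 9
d8 = 90
d9 = 969/20
d10 = 323/20
endpoint = (18, -259/10)

Apply edit: d1 := 15
  d6 = d1 + d3/2 + d5/5 = 323/20
  d7 = d4/2 = 9
  d8 = d4*5 = 90
  d9 = d6*3 = 969/20
  d10 = d9/3 = 323/20
Walk from origin (0, 0):
  seg 1: up by d10 = 323/20 → (0, 323/20)
  seg 2: down by d9 = 969/20 → (0, -323/10)
  seg 3: up by d5 = 13/4 → (0, -581/20)
  seg 4: up by d6 = 323/20 → (0, -129/10)
  seg 5: right by d4 = 18 → (18, -129/10)
  seg 6: down by d2 = 13 → (18, -259/10)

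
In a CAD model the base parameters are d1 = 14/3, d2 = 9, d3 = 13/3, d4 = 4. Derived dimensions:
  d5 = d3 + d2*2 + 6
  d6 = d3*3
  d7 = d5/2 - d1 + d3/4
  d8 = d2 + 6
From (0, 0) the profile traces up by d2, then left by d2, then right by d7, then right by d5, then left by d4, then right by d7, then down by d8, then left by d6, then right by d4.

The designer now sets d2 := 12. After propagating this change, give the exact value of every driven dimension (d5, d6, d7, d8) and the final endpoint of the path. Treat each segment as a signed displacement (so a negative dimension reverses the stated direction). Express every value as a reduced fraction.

Apply edit: d2 := 12
  d5 = d3 + d2*2 + 6 = 103/3
  d6 = d3*3 = 13
  d7 = d5/2 - d1 + d3/4 = 163/12
  d8 = d2 + 6 = 18
Walk from origin (0, 0):
  seg 1: up by d2 = 12 → (0, 12)
  seg 2: left by d2 = 12 → (-12, 12)
  seg 3: right by d7 = 163/12 → (19/12, 12)
  seg 4: right by d5 = 103/3 → (431/12, 12)
  seg 5: left by d4 = 4 → (383/12, 12)
  seg 6: right by d7 = 163/12 → (91/2, 12)
  seg 7: down by d8 = 18 → (91/2, -6)
  seg 8: left by d6 = 13 → (65/2, -6)
  seg 9: right by d4 = 4 → (73/2, -6)

d5 = 103/3
d6 = 13
d7 = 163/12
d8 = 18
endpoint = (73/2, -6)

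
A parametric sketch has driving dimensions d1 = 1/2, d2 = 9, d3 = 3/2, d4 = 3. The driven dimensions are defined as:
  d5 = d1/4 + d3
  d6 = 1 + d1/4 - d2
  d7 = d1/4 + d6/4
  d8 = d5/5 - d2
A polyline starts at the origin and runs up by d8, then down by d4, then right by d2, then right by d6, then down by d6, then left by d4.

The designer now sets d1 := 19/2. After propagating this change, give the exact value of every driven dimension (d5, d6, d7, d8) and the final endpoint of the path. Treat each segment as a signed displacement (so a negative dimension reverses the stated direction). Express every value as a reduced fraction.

d5 = 31/8
d6 = -45/8
d7 = 31/32
d8 = -329/40
endpoint = (3/8, -28/5)

Apply edit: d1 := 19/2
  d5 = d1/4 + d3 = 31/8
  d6 = 1 + d1/4 - d2 = -45/8
  d7 = d1/4 + d6/4 = 31/32
  d8 = d5/5 - d2 = -329/40
Walk from origin (0, 0):
  seg 1: up by d8 = -329/40 → (0, -329/40)
  seg 2: down by d4 = 3 → (0, -449/40)
  seg 3: right by d2 = 9 → (9, -449/40)
  seg 4: right by d6 = -45/8 → (27/8, -449/40)
  seg 5: down by d6 = -45/8 → (27/8, -28/5)
  seg 6: left by d4 = 3 → (3/8, -28/5)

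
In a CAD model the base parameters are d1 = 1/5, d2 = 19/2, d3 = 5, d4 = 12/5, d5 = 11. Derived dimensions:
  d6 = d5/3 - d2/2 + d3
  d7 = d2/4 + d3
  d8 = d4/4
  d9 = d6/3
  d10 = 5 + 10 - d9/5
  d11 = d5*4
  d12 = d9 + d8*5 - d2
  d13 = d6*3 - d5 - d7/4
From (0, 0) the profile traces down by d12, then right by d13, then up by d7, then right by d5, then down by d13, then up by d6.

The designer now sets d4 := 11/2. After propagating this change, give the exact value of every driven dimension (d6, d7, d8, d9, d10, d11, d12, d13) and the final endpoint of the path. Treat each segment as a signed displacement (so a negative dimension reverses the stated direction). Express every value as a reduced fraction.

d6 = 47/12
d7 = 59/8
d8 = 11/8
d9 = 47/36
d10 = 2653/180
d11 = 44
d12 = -95/72
d13 = -35/32
endpoint = (317/32, 3947/288)

Apply edit: d4 := 11/2
  d6 = d5/3 - d2/2 + d3 = 47/12
  d7 = d2/4 + d3 = 59/8
  d8 = d4/4 = 11/8
  d9 = d6/3 = 47/36
  d10 = 5 + 10 - d9/5 = 2653/180
  d11 = d5*4 = 44
  d12 = d9 + d8*5 - d2 = -95/72
  d13 = d6*3 - d5 - d7/4 = -35/32
Walk from origin (0, 0):
  seg 1: down by d12 = -95/72 → (0, 95/72)
  seg 2: right by d13 = -35/32 → (-35/32, 95/72)
  seg 3: up by d7 = 59/8 → (-35/32, 313/36)
  seg 4: right by d5 = 11 → (317/32, 313/36)
  seg 5: down by d13 = -35/32 → (317/32, 2819/288)
  seg 6: up by d6 = 47/12 → (317/32, 3947/288)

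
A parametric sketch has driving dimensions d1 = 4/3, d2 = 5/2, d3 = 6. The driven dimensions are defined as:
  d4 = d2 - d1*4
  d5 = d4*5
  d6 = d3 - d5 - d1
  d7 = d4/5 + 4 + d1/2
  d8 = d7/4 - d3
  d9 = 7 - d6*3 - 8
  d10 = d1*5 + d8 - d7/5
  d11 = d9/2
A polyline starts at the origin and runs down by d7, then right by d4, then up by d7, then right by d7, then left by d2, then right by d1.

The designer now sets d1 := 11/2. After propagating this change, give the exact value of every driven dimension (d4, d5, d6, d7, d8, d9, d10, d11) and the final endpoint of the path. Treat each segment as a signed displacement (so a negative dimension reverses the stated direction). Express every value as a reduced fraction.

d4 = -39/2
d5 = -195/2
d6 = 98
d7 = 57/20
d8 = -423/80
d9 = -295
d10 = 8657/400
d11 = -295/2
endpoint = (-273/20, 0)

Apply edit: d1 := 11/2
  d4 = d2 - d1*4 = -39/2
  d5 = d4*5 = -195/2
  d6 = d3 - d5 - d1 = 98
  d7 = d4/5 + 4 + d1/2 = 57/20
  d8 = d7/4 - d3 = -423/80
  d9 = 7 - d6*3 - 8 = -295
  d10 = d1*5 + d8 - d7/5 = 8657/400
  d11 = d9/2 = -295/2
Walk from origin (0, 0):
  seg 1: down by d7 = 57/20 → (0, -57/20)
  seg 2: right by d4 = -39/2 → (-39/2, -57/20)
  seg 3: up by d7 = 57/20 → (-39/2, 0)
  seg 4: right by d7 = 57/20 → (-333/20, 0)
  seg 5: left by d2 = 5/2 → (-383/20, 0)
  seg 6: right by d1 = 11/2 → (-273/20, 0)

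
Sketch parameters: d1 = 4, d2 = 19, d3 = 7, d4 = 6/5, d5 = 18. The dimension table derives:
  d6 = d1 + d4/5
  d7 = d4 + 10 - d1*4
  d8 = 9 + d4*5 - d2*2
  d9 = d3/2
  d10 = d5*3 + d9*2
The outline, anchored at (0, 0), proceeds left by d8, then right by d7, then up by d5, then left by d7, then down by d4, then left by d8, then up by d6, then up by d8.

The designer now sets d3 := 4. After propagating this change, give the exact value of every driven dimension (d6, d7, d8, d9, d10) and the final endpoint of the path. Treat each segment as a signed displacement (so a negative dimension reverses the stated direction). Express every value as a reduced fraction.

Apply edit: d3 := 4
  d6 = d1 + d4/5 = 106/25
  d7 = d4 + 10 - d1*4 = -24/5
  d8 = 9 + d4*5 - d2*2 = -23
  d9 = d3/2 = 2
  d10 = d5*3 + d9*2 = 58
Walk from origin (0, 0):
  seg 1: left by d8 = -23 → (23, 0)
  seg 2: right by d7 = -24/5 → (91/5, 0)
  seg 3: up by d5 = 18 → (91/5, 18)
  seg 4: left by d7 = -24/5 → (23, 18)
  seg 5: down by d4 = 6/5 → (23, 84/5)
  seg 6: left by d8 = -23 → (46, 84/5)
  seg 7: up by d6 = 106/25 → (46, 526/25)
  seg 8: up by d8 = -23 → (46, -49/25)

d6 = 106/25
d7 = -24/5
d8 = -23
d9 = 2
d10 = 58
endpoint = (46, -49/25)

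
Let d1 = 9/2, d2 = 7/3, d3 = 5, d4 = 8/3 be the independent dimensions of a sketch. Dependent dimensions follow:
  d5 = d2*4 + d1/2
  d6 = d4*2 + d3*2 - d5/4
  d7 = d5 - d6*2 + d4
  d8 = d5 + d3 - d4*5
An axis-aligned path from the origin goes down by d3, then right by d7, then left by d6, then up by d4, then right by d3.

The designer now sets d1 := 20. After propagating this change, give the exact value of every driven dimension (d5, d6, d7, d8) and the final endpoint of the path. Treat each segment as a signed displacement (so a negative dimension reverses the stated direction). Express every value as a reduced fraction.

Apply edit: d1 := 20
  d5 = d2*4 + d1/2 = 58/3
  d6 = d4*2 + d3*2 - d5/4 = 21/2
  d7 = d5 - d6*2 + d4 = 1
  d8 = d5 + d3 - d4*5 = 11
Walk from origin (0, 0):
  seg 1: down by d3 = 5 → (0, -5)
  seg 2: right by d7 = 1 → (1, -5)
  seg 3: left by d6 = 21/2 → (-19/2, -5)
  seg 4: up by d4 = 8/3 → (-19/2, -7/3)
  seg 5: right by d3 = 5 → (-9/2, -7/3)

d5 = 58/3
d6 = 21/2
d7 = 1
d8 = 11
endpoint = (-9/2, -7/3)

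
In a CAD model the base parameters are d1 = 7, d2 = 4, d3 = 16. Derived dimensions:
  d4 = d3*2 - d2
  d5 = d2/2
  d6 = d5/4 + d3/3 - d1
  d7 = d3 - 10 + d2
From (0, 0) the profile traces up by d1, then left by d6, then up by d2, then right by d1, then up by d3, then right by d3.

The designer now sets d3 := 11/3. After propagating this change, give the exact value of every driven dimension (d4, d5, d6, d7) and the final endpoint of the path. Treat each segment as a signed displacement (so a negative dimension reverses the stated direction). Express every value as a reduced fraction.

d4 = 10/3
d5 = 2
d6 = -95/18
d7 = -7/3
endpoint = (287/18, 44/3)

Apply edit: d3 := 11/3
  d4 = d3*2 - d2 = 10/3
  d5 = d2/2 = 2
  d6 = d5/4 + d3/3 - d1 = -95/18
  d7 = d3 - 10 + d2 = -7/3
Walk from origin (0, 0):
  seg 1: up by d1 = 7 → (0, 7)
  seg 2: left by d6 = -95/18 → (95/18, 7)
  seg 3: up by d2 = 4 → (95/18, 11)
  seg 4: right by d1 = 7 → (221/18, 11)
  seg 5: up by d3 = 11/3 → (221/18, 44/3)
  seg 6: right by d3 = 11/3 → (287/18, 44/3)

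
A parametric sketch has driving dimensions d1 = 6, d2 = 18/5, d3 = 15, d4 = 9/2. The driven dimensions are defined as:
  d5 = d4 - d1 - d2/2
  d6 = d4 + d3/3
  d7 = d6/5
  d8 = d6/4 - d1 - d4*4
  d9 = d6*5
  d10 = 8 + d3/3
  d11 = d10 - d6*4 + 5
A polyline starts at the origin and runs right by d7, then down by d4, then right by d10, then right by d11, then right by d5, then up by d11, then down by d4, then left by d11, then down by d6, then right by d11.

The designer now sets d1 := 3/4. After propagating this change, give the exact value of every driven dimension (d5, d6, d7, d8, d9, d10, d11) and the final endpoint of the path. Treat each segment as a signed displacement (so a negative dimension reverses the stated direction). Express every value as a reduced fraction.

d5 = 39/20
d6 = 19/2
d7 = 19/10
d8 = -131/8
d9 = 95/2
d10 = 13
d11 = -20
endpoint = (-63/20, -77/2)

Apply edit: d1 := 3/4
  d5 = d4 - d1 - d2/2 = 39/20
  d6 = d4 + d3/3 = 19/2
  d7 = d6/5 = 19/10
  d8 = d6/4 - d1 - d4*4 = -131/8
  d9 = d6*5 = 95/2
  d10 = 8 + d3/3 = 13
  d11 = d10 - d6*4 + 5 = -20
Walk from origin (0, 0):
  seg 1: right by d7 = 19/10 → (19/10, 0)
  seg 2: down by d4 = 9/2 → (19/10, -9/2)
  seg 3: right by d10 = 13 → (149/10, -9/2)
  seg 4: right by d11 = -20 → (-51/10, -9/2)
  seg 5: right by d5 = 39/20 → (-63/20, -9/2)
  seg 6: up by d11 = -20 → (-63/20, -49/2)
  seg 7: down by d4 = 9/2 → (-63/20, -29)
  seg 8: left by d11 = -20 → (337/20, -29)
  seg 9: down by d6 = 19/2 → (337/20, -77/2)
  seg 10: right by d11 = -20 → (-63/20, -77/2)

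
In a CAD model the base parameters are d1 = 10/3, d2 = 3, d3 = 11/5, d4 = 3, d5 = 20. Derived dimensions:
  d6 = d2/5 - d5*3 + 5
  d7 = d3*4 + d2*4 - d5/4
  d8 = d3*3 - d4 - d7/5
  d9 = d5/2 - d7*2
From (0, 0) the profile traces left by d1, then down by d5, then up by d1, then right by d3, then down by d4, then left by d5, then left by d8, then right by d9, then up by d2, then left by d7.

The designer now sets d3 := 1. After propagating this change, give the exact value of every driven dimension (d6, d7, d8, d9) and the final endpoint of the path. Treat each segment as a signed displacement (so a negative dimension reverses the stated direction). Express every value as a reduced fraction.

Apply edit: d3 := 1
  d6 = d2/5 - d5*3 + 5 = -272/5
  d7 = d3*4 + d2*4 - d5/4 = 11
  d8 = d3*3 - d4 - d7/5 = -11/5
  d9 = d5/2 - d7*2 = -12
Walk from origin (0, 0):
  seg 1: left by d1 = 10/3 → (-10/3, 0)
  seg 2: down by d5 = 20 → (-10/3, -20)
  seg 3: up by d1 = 10/3 → (-10/3, -50/3)
  seg 4: right by d3 = 1 → (-7/3, -50/3)
  seg 5: down by d4 = 3 → (-7/3, -59/3)
  seg 6: left by d5 = 20 → (-67/3, -59/3)
  seg 7: left by d8 = -11/5 → (-302/15, -59/3)
  seg 8: right by d9 = -12 → (-482/15, -59/3)
  seg 9: up by d2 = 3 → (-482/15, -50/3)
  seg 10: left by d7 = 11 → (-647/15, -50/3)

d6 = -272/5
d7 = 11
d8 = -11/5
d9 = -12
endpoint = (-647/15, -50/3)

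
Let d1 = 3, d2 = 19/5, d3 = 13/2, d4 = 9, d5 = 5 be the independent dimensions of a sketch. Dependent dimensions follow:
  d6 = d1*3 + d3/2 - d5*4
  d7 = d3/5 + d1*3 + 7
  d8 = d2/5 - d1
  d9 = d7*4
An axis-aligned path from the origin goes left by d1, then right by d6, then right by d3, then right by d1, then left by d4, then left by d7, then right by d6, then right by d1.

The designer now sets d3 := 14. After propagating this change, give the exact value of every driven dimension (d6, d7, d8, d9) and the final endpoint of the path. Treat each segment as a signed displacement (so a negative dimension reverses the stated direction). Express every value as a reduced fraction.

Apply edit: d3 := 14
  d6 = d1*3 + d3/2 - d5*4 = -4
  d7 = d3/5 + d1*3 + 7 = 94/5
  d8 = d2/5 - d1 = -56/25
  d9 = d7*4 = 376/5
Walk from origin (0, 0):
  seg 1: left by d1 = 3 → (-3, 0)
  seg 2: right by d6 = -4 → (-7, 0)
  seg 3: right by d3 = 14 → (7, 0)
  seg 4: right by d1 = 3 → (10, 0)
  seg 5: left by d4 = 9 → (1, 0)
  seg 6: left by d7 = 94/5 → (-89/5, 0)
  seg 7: right by d6 = -4 → (-109/5, 0)
  seg 8: right by d1 = 3 → (-94/5, 0)

d6 = -4
d7 = 94/5
d8 = -56/25
d9 = 376/5
endpoint = (-94/5, 0)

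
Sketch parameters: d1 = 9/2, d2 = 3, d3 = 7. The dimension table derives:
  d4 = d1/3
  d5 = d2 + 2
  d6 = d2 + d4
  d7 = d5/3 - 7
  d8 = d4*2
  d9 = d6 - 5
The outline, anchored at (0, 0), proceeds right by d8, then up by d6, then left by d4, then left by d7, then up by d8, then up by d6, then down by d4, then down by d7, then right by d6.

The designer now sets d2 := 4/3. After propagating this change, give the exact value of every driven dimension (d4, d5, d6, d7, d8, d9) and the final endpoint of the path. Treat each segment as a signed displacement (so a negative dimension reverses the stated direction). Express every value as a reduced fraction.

Apply edit: d2 := 4/3
  d4 = d1/3 = 3/2
  d5 = d2 + 2 = 10/3
  d6 = d2 + d4 = 17/6
  d7 = d5/3 - 7 = -53/9
  d8 = d4*2 = 3
  d9 = d6 - 5 = -13/6
Walk from origin (0, 0):
  seg 1: right by d8 = 3 → (3, 0)
  seg 2: up by d6 = 17/6 → (3, 17/6)
  seg 3: left by d4 = 3/2 → (3/2, 17/6)
  seg 4: left by d7 = -53/9 → (133/18, 17/6)
  seg 5: up by d8 = 3 → (133/18, 35/6)
  seg 6: up by d6 = 17/6 → (133/18, 26/3)
  seg 7: down by d4 = 3/2 → (133/18, 43/6)
  seg 8: down by d7 = -53/9 → (133/18, 235/18)
  seg 9: right by d6 = 17/6 → (92/9, 235/18)

d4 = 3/2
d5 = 10/3
d6 = 17/6
d7 = -53/9
d8 = 3
d9 = -13/6
endpoint = (92/9, 235/18)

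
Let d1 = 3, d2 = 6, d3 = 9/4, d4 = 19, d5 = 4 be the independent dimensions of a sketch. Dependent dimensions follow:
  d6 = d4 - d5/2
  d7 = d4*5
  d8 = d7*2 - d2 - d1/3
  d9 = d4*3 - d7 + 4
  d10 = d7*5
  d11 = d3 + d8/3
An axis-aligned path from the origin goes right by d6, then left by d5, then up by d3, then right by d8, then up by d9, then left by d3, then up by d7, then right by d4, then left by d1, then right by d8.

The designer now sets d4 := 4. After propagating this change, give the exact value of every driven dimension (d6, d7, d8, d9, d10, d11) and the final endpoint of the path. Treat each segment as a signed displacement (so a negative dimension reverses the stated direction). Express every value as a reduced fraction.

d6 = 2
d7 = 20
d8 = 33
d9 = -4
d10 = 100
d11 = 53/4
endpoint = (251/4, 73/4)

Apply edit: d4 := 4
  d6 = d4 - d5/2 = 2
  d7 = d4*5 = 20
  d8 = d7*2 - d2 - d1/3 = 33
  d9 = d4*3 - d7 + 4 = -4
  d10 = d7*5 = 100
  d11 = d3 + d8/3 = 53/4
Walk from origin (0, 0):
  seg 1: right by d6 = 2 → (2, 0)
  seg 2: left by d5 = 4 → (-2, 0)
  seg 3: up by d3 = 9/4 → (-2, 9/4)
  seg 4: right by d8 = 33 → (31, 9/4)
  seg 5: up by d9 = -4 → (31, -7/4)
  seg 6: left by d3 = 9/4 → (115/4, -7/4)
  seg 7: up by d7 = 20 → (115/4, 73/4)
  seg 8: right by d4 = 4 → (131/4, 73/4)
  seg 9: left by d1 = 3 → (119/4, 73/4)
  seg 10: right by d8 = 33 → (251/4, 73/4)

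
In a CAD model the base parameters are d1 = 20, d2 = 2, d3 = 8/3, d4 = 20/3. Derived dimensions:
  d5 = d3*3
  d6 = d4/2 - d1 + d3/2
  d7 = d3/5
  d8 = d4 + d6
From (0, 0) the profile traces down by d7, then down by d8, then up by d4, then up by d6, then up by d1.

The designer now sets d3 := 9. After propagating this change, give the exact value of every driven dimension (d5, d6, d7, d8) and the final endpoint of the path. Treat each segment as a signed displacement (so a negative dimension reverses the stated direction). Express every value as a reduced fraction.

d5 = 27
d6 = -73/6
d7 = 9/5
d8 = -11/2
endpoint = (0, 91/5)

Apply edit: d3 := 9
  d5 = d3*3 = 27
  d6 = d4/2 - d1 + d3/2 = -73/6
  d7 = d3/5 = 9/5
  d8 = d4 + d6 = -11/2
Walk from origin (0, 0):
  seg 1: down by d7 = 9/5 → (0, -9/5)
  seg 2: down by d8 = -11/2 → (0, 37/10)
  seg 3: up by d4 = 20/3 → (0, 311/30)
  seg 4: up by d6 = -73/6 → (0, -9/5)
  seg 5: up by d1 = 20 → (0, 91/5)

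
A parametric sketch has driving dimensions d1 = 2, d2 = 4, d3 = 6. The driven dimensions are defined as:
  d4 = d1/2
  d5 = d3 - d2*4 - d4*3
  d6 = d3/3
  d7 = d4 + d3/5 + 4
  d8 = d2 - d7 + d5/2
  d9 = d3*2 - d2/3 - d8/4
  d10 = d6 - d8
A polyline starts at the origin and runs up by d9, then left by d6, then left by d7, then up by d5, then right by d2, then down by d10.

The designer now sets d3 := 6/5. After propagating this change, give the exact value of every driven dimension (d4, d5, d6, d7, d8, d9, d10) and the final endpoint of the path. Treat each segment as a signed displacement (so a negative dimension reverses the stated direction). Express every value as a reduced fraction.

d4 = 1
d5 = -89/5
d6 = 2/5
d7 = 131/25
d8 = -507/50
d9 = 2161/600
d10 = 527/50
endpoint = (-41/25, -14843/600)

Apply edit: d3 := 6/5
  d4 = d1/2 = 1
  d5 = d3 - d2*4 - d4*3 = -89/5
  d6 = d3/3 = 2/5
  d7 = d4 + d3/5 + 4 = 131/25
  d8 = d2 - d7 + d5/2 = -507/50
  d9 = d3*2 - d2/3 - d8/4 = 2161/600
  d10 = d6 - d8 = 527/50
Walk from origin (0, 0):
  seg 1: up by d9 = 2161/600 → (0, 2161/600)
  seg 2: left by d6 = 2/5 → (-2/5, 2161/600)
  seg 3: left by d7 = 131/25 → (-141/25, 2161/600)
  seg 4: up by d5 = -89/5 → (-141/25, -8519/600)
  seg 5: right by d2 = 4 → (-41/25, -8519/600)
  seg 6: down by d10 = 527/50 → (-41/25, -14843/600)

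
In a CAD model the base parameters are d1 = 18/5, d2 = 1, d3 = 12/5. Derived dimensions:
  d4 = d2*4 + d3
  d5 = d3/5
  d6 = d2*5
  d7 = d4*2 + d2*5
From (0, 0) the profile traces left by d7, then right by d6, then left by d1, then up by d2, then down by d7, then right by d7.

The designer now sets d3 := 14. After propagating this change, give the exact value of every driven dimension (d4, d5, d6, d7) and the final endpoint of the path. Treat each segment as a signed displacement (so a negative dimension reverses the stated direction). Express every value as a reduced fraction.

Apply edit: d3 := 14
  d4 = d2*4 + d3 = 18
  d5 = d3/5 = 14/5
  d6 = d2*5 = 5
  d7 = d4*2 + d2*5 = 41
Walk from origin (0, 0):
  seg 1: left by d7 = 41 → (-41, 0)
  seg 2: right by d6 = 5 → (-36, 0)
  seg 3: left by d1 = 18/5 → (-198/5, 0)
  seg 4: up by d2 = 1 → (-198/5, 1)
  seg 5: down by d7 = 41 → (-198/5, -40)
  seg 6: right by d7 = 41 → (7/5, -40)

d4 = 18
d5 = 14/5
d6 = 5
d7 = 41
endpoint = (7/5, -40)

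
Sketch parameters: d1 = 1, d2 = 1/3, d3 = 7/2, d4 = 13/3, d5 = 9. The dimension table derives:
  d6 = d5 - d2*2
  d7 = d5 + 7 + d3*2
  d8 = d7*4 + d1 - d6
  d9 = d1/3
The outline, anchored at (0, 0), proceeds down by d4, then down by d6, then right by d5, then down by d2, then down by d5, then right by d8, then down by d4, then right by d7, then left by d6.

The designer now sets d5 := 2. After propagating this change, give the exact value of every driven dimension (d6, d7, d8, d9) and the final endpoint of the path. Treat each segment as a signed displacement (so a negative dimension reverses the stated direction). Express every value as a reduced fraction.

Apply edit: d5 := 2
  d6 = d5 - d2*2 = 4/3
  d7 = d5 + 7 + d3*2 = 16
  d8 = d7*4 + d1 - d6 = 191/3
  d9 = d1/3 = 1/3
Walk from origin (0, 0):
  seg 1: down by d4 = 13/3 → (0, -13/3)
  seg 2: down by d6 = 4/3 → (0, -17/3)
  seg 3: right by d5 = 2 → (2, -17/3)
  seg 4: down by d2 = 1/3 → (2, -6)
  seg 5: down by d5 = 2 → (2, -8)
  seg 6: right by d8 = 191/3 → (197/3, -8)
  seg 7: down by d4 = 13/3 → (197/3, -37/3)
  seg 8: right by d7 = 16 → (245/3, -37/3)
  seg 9: left by d6 = 4/3 → (241/3, -37/3)

d6 = 4/3
d7 = 16
d8 = 191/3
d9 = 1/3
endpoint = (241/3, -37/3)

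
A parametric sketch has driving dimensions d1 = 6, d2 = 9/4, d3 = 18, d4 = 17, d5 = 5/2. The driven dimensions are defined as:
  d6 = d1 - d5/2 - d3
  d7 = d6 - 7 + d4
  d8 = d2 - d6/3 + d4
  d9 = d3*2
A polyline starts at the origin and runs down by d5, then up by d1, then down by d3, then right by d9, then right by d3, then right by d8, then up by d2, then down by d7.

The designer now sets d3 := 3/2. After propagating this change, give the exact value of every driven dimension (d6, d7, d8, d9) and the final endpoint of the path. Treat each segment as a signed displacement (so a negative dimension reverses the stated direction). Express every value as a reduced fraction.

Apply edit: d3 := 3/2
  d6 = d1 - d5/2 - d3 = 13/4
  d7 = d6 - 7 + d4 = 53/4
  d8 = d2 - d6/3 + d4 = 109/6
  d9 = d3*2 = 3
Walk from origin (0, 0):
  seg 1: down by d5 = 5/2 → (0, -5/2)
  seg 2: up by d1 = 6 → (0, 7/2)
  seg 3: down by d3 = 3/2 → (0, 2)
  seg 4: right by d9 = 3 → (3, 2)
  seg 5: right by d3 = 3/2 → (9/2, 2)
  seg 6: right by d8 = 109/6 → (68/3, 2)
  seg 7: up by d2 = 9/4 → (68/3, 17/4)
  seg 8: down by d7 = 53/4 → (68/3, -9)

d6 = 13/4
d7 = 53/4
d8 = 109/6
d9 = 3
endpoint = (68/3, -9)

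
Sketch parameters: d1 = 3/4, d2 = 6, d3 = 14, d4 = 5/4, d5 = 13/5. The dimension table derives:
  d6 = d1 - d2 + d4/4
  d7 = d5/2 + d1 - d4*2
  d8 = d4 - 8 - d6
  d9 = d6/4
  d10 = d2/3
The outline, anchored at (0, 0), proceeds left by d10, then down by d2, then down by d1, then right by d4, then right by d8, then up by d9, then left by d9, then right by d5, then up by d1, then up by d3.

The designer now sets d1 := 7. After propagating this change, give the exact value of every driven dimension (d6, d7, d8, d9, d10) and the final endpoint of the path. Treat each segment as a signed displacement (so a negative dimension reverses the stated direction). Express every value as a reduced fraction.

Apply edit: d1 := 7
  d6 = d1 - d2 + d4/4 = 21/16
  d7 = d5/2 + d1 - d4*2 = 29/5
  d8 = d4 - 8 - d6 = -129/16
  d9 = d6/4 = 21/64
  d10 = d2/3 = 2
Walk from origin (0, 0):
  seg 1: left by d10 = 2 → (-2, 0)
  seg 2: down by d2 = 6 → (-2, -6)
  seg 3: down by d1 = 7 → (-2, -13)
  seg 4: right by d4 = 5/4 → (-3/4, -13)
  seg 5: right by d8 = -129/16 → (-141/16, -13)
  seg 6: up by d9 = 21/64 → (-141/16, -811/64)
  seg 7: left by d9 = 21/64 → (-585/64, -811/64)
  seg 8: right by d5 = 13/5 → (-2093/320, -811/64)
  seg 9: up by d1 = 7 → (-2093/320, -363/64)
  seg 10: up by d3 = 14 → (-2093/320, 533/64)

d6 = 21/16
d7 = 29/5
d8 = -129/16
d9 = 21/64
d10 = 2
endpoint = (-2093/320, 533/64)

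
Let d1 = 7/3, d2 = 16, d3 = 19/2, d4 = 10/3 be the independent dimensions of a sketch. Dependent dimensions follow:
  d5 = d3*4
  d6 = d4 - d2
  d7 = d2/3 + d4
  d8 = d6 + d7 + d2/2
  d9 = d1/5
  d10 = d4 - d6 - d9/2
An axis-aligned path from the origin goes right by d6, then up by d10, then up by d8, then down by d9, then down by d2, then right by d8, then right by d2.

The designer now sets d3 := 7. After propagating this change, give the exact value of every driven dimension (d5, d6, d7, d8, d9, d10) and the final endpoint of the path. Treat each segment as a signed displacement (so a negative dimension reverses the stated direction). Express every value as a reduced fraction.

Apply edit: d3 := 7
  d5 = d3*4 = 28
  d6 = d4 - d2 = -38/3
  d7 = d2/3 + d4 = 26/3
  d8 = d6 + d7 + d2/2 = 4
  d9 = d1/5 = 7/15
  d10 = d4 - d6 - d9/2 = 473/30
Walk from origin (0, 0):
  seg 1: right by d6 = -38/3 → (-38/3, 0)
  seg 2: up by d10 = 473/30 → (-38/3, 473/30)
  seg 3: up by d8 = 4 → (-38/3, 593/30)
  seg 4: down by d9 = 7/15 → (-38/3, 193/10)
  seg 5: down by d2 = 16 → (-38/3, 33/10)
  seg 6: right by d8 = 4 → (-26/3, 33/10)
  seg 7: right by d2 = 16 → (22/3, 33/10)

d5 = 28
d6 = -38/3
d7 = 26/3
d8 = 4
d9 = 7/15
d10 = 473/30
endpoint = (22/3, 33/10)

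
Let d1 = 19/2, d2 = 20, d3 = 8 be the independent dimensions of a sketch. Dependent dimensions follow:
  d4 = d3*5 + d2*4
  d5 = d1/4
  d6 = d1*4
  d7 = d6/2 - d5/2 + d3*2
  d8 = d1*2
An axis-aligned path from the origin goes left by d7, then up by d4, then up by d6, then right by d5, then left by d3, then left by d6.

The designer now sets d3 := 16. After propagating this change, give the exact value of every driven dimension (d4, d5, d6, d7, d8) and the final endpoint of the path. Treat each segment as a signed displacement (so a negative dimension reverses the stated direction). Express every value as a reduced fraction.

d4 = 160
d5 = 19/8
d6 = 38
d7 = 797/16
d8 = 19
endpoint = (-1623/16, 198)

Apply edit: d3 := 16
  d4 = d3*5 + d2*4 = 160
  d5 = d1/4 = 19/8
  d6 = d1*4 = 38
  d7 = d6/2 - d5/2 + d3*2 = 797/16
  d8 = d1*2 = 19
Walk from origin (0, 0):
  seg 1: left by d7 = 797/16 → (-797/16, 0)
  seg 2: up by d4 = 160 → (-797/16, 160)
  seg 3: up by d6 = 38 → (-797/16, 198)
  seg 4: right by d5 = 19/8 → (-759/16, 198)
  seg 5: left by d3 = 16 → (-1015/16, 198)
  seg 6: left by d6 = 38 → (-1623/16, 198)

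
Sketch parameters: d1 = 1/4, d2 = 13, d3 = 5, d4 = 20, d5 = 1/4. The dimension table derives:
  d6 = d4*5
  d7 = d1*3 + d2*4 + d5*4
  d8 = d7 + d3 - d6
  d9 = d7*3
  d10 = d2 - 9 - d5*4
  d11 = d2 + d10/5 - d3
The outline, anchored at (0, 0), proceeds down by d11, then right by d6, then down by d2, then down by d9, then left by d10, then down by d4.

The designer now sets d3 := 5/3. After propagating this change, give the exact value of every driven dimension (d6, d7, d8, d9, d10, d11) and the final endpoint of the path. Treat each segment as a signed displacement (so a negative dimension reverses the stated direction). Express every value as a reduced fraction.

d6 = 100
d7 = 215/4
d8 = -535/12
d9 = 645/4
d10 = 3
d11 = 179/15
endpoint = (97, -12371/60)

Apply edit: d3 := 5/3
  d6 = d4*5 = 100
  d7 = d1*3 + d2*4 + d5*4 = 215/4
  d8 = d7 + d3 - d6 = -535/12
  d9 = d7*3 = 645/4
  d10 = d2 - 9 - d5*4 = 3
  d11 = d2 + d10/5 - d3 = 179/15
Walk from origin (0, 0):
  seg 1: down by d11 = 179/15 → (0, -179/15)
  seg 2: right by d6 = 100 → (100, -179/15)
  seg 3: down by d2 = 13 → (100, -374/15)
  seg 4: down by d9 = 645/4 → (100, -11171/60)
  seg 5: left by d10 = 3 → (97, -11171/60)
  seg 6: down by d4 = 20 → (97, -12371/60)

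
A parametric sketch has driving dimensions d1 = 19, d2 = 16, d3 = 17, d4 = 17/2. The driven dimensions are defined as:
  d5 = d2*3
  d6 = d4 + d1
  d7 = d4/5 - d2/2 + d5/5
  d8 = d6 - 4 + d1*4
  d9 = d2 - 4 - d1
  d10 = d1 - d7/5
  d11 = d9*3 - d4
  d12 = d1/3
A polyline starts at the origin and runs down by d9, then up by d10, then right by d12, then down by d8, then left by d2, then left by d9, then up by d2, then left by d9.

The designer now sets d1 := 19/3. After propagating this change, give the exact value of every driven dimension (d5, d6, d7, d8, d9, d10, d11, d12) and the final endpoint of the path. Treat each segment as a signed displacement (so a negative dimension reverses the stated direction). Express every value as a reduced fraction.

d5 = 48
d6 = 89/6
d7 = 33/10
d8 = 217/6
d9 = 17/3
d10 = 851/150
d11 = 17/2
d12 = 19/9
endpoint = (-227/9, -504/25)

Apply edit: d1 := 19/3
  d5 = d2*3 = 48
  d6 = d4 + d1 = 89/6
  d7 = d4/5 - d2/2 + d5/5 = 33/10
  d8 = d6 - 4 + d1*4 = 217/6
  d9 = d2 - 4 - d1 = 17/3
  d10 = d1 - d7/5 = 851/150
  d11 = d9*3 - d4 = 17/2
  d12 = d1/3 = 19/9
Walk from origin (0, 0):
  seg 1: down by d9 = 17/3 → (0, -17/3)
  seg 2: up by d10 = 851/150 → (0, 1/150)
  seg 3: right by d12 = 19/9 → (19/9, 1/150)
  seg 4: down by d8 = 217/6 → (19/9, -904/25)
  seg 5: left by d2 = 16 → (-125/9, -904/25)
  seg 6: left by d9 = 17/3 → (-176/9, -904/25)
  seg 7: up by d2 = 16 → (-176/9, -504/25)
  seg 8: left by d9 = 17/3 → (-227/9, -504/25)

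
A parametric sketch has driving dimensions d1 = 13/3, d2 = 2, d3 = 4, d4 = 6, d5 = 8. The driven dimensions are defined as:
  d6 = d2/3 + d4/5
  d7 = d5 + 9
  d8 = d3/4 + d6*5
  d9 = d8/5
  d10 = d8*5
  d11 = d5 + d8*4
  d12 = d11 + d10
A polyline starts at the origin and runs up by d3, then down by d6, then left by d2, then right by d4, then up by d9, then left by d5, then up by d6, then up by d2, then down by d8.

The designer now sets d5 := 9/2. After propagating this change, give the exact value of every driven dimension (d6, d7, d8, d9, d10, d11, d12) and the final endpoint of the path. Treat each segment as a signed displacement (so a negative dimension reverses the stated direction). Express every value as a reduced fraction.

Apply edit: d5 := 9/2
  d6 = d2/3 + d4/5 = 28/15
  d7 = d5 + 9 = 27/2
  d8 = d3/4 + d6*5 = 31/3
  d9 = d8/5 = 31/15
  d10 = d8*5 = 155/3
  d11 = d5 + d8*4 = 275/6
  d12 = d11 + d10 = 195/2
Walk from origin (0, 0):
  seg 1: up by d3 = 4 → (0, 4)
  seg 2: down by d6 = 28/15 → (0, 32/15)
  seg 3: left by d2 = 2 → (-2, 32/15)
  seg 4: right by d4 = 6 → (4, 32/15)
  seg 5: up by d9 = 31/15 → (4, 21/5)
  seg 6: left by d5 = 9/2 → (-1/2, 21/5)
  seg 7: up by d6 = 28/15 → (-1/2, 91/15)
  seg 8: up by d2 = 2 → (-1/2, 121/15)
  seg 9: down by d8 = 31/3 → (-1/2, -34/15)

d6 = 28/15
d7 = 27/2
d8 = 31/3
d9 = 31/15
d10 = 155/3
d11 = 275/6
d12 = 195/2
endpoint = (-1/2, -34/15)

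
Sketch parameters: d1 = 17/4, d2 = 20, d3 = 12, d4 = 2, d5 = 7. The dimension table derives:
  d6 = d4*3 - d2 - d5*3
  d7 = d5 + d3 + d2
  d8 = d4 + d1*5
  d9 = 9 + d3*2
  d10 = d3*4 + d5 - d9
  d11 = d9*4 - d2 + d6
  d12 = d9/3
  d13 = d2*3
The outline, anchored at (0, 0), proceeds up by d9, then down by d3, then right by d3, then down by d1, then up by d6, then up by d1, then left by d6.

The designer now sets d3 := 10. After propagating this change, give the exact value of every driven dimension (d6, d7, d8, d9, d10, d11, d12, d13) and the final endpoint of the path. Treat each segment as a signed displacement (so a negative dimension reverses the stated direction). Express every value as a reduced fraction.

Apply edit: d3 := 10
  d6 = d4*3 - d2 - d5*3 = -35
  d7 = d5 + d3 + d2 = 37
  d8 = d4 + d1*5 = 93/4
  d9 = 9 + d3*2 = 29
  d10 = d3*4 + d5 - d9 = 18
  d11 = d9*4 - d2 + d6 = 61
  d12 = d9/3 = 29/3
  d13 = d2*3 = 60
Walk from origin (0, 0):
  seg 1: up by d9 = 29 → (0, 29)
  seg 2: down by d3 = 10 → (0, 19)
  seg 3: right by d3 = 10 → (10, 19)
  seg 4: down by d1 = 17/4 → (10, 59/4)
  seg 5: up by d6 = -35 → (10, -81/4)
  seg 6: up by d1 = 17/4 → (10, -16)
  seg 7: left by d6 = -35 → (45, -16)

d6 = -35
d7 = 37
d8 = 93/4
d9 = 29
d10 = 18
d11 = 61
d12 = 29/3
d13 = 60
endpoint = (45, -16)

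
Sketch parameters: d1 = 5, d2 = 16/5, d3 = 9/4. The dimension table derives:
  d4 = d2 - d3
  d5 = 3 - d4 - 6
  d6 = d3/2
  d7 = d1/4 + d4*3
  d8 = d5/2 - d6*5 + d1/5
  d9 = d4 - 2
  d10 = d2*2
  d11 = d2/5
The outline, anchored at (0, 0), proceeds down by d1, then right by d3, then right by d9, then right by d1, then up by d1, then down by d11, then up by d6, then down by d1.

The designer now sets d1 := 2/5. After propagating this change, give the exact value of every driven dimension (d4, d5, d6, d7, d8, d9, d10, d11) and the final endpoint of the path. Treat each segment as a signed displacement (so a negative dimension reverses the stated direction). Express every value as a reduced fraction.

Apply edit: d1 := 2/5
  d4 = d2 - d3 = 19/20
  d5 = 3 - d4 - 6 = -79/20
  d6 = d3/2 = 9/8
  d7 = d1/4 + d4*3 = 59/20
  d8 = d5/2 - d6*5 + d1/5 = -188/25
  d9 = d4 - 2 = -21/20
  d10 = d2*2 = 32/5
  d11 = d2/5 = 16/25
Walk from origin (0, 0):
  seg 1: down by d1 = 2/5 → (0, -2/5)
  seg 2: right by d3 = 9/4 → (9/4, -2/5)
  seg 3: right by d9 = -21/20 → (6/5, -2/5)
  seg 4: right by d1 = 2/5 → (8/5, -2/5)
  seg 5: up by d1 = 2/5 → (8/5, 0)
  seg 6: down by d11 = 16/25 → (8/5, -16/25)
  seg 7: up by d6 = 9/8 → (8/5, 97/200)
  seg 8: down by d1 = 2/5 → (8/5, 17/200)

d4 = 19/20
d5 = -79/20
d6 = 9/8
d7 = 59/20
d8 = -188/25
d9 = -21/20
d10 = 32/5
d11 = 16/25
endpoint = (8/5, 17/200)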